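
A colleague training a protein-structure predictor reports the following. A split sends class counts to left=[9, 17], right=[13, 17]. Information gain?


Parent = [22, 34], H_parent = 0.9666
H_left = 0.9306 (n=26), H_right = 0.9871 (n=30)
H_children = (26/56)·0.9306 + (30/56)·0.9871 = 0.9609
IG = 0.9666 - 0.9609 = 0.0057

0.0057


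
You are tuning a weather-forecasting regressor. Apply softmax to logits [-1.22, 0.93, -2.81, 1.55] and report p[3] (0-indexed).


Exponentials: e^-1.22=0.2952, e^0.93=2.5345, e^-2.81=0.0602, e^1.55=4.7115
Sum = 7.6014
Softmax = [0.0388, 0.3334, 0.0079, 0.6198]
p[3] = 4.7115/7.6014 = 0.6198

0.6198


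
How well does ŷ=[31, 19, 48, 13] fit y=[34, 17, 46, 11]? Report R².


ȳ = 27
SS_res = Σ(y-ŷ)² = 21
SS_tot = Σ(y-ȳ)² = 766
R² = 1 - SS_res/SS_tot = 1 - 0.0274 = 0.9726

0.9726


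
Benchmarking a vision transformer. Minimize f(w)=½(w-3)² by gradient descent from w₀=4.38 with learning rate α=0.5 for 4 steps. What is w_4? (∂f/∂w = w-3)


step 1: grad = 4.38-3 = 1.38; w = 4.38 - 0.5·(1.38) = 3.69
step 2: grad = 3.69-3 = 0.69; w = 3.69 - 0.5·(0.69) = 3.345
step 3: grad = 3.345-3 = 0.345; w = 3.345 - 0.5·(0.345) = 3.1725
step 4: grad = 3.1725-3 = 0.1725; w = 3.1725 - 0.5·(0.1725) = 3.08625

3.08625


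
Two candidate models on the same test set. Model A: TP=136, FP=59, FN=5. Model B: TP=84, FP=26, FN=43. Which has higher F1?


Model A: P=136/195=0.6974, R=136/141=0.9645, F1=2PR/(P+R)=2TP/(2TP+FP+FN)=272/336=0.8095
Model B: P=84/110=0.7636, R=84/127=0.6614, F1=2PR/(P+R)=2TP/(2TP+FP+FN)=168/237=0.7089
0.8095 > 0.7089 → Model A

Model A


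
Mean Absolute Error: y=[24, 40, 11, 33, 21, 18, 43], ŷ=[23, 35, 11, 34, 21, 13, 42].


Absolute errors: |24-23|=1, |40-35|=5, |11-11|=0, |33-34|=1, |21-21|=0, |18-13|=5, |43-42|=1
Sum = 13
MAE = 13/7 = 13/7

13/7


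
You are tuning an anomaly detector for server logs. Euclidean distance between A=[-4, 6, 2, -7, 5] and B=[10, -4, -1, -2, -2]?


d = √((-4-10)² + (6+ 4)² + (2+ 1)² + (-7+ 2)² + (5+ 2)²)
  = √(196 + 100 + 9 + 25 + 49)
  = √379 = 19.4679

19.4679


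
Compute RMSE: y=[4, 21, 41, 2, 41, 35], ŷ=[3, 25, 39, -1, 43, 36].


MSE = 35/6 = 5.8333
RMSE = √(35/6) = 2.4152

2.4152


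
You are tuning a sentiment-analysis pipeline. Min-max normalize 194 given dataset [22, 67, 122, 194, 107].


min=22, max=194
(194-22)/(194-22) = 172/172 = 1.0

1.0


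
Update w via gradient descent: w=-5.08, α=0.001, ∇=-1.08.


w_new = w - α·∇
= -5.08 - 0.001·-1.08
= -5.08 + 0.00108
= -5.07892

-5.07892


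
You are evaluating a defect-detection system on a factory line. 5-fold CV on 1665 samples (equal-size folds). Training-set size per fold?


Fold size = 1665/5 = 333
Training per fold = 1665 - 333 = 1332

1332


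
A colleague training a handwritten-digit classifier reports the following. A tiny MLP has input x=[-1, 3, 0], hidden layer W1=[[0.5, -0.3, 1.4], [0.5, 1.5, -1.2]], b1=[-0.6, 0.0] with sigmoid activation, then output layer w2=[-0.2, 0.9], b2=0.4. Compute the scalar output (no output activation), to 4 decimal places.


z1[0] = (0.5)·(-1) + (-0.3)·(3) + (1.4)·(0) - 0.6 = -2.0
z1[1] = (0.5)·(-1) + (1.5)·(3) + (-1.2)·(0) + 0.0 = 4.0
h = sigmoid(z1) = [0.1192, 0.982]
output = (-0.2)·(0.1192) + (0.9)·(0.982) + 0.4 = 1.26

1.26


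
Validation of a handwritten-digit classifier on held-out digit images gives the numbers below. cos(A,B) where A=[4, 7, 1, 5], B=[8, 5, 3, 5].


A·B = 4·8 + 7·5 + 1·3 + 5·5 = 95
‖A‖ = √91 = 9.5394, ‖B‖ = √123 = 11.0905
cos = 95/(√91·√123) = 95/√11193 = 0.8979

0.8979


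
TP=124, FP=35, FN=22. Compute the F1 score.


Precision = 124/159 = 0.7799
Recall = 124/146 = 0.8493
F1 = 2·P·R/(P+R) = 2·TP/(2·TP+FP+FN) = 248/(248+35+22) = 248/305 = 0.8131

0.8131


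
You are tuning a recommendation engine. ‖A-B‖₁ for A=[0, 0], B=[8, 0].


d = |0-8| + |0-0|
  = 8 + 0
  = 8

8


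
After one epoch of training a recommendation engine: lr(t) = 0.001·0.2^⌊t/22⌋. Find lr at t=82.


n_drops = ⌊82/22⌋ = 3
lr = 0.001·0.2^3 = 0.001·0.008 = 0.000008

0.000008


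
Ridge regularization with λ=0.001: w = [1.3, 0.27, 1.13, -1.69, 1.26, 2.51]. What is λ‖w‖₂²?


‖w‖₂² = (1.3)² + (0.27)² + (1.13)² + (-1.69)² + (1.26)² + (2.51)²
     = 1.69 + 0.0729 + 1.2769 + 2.8561 + 1.5876 + 6.3001
     = 13.7836
λ·‖w‖₂² = 0.001·13.7836 = 0.013784

0.013784


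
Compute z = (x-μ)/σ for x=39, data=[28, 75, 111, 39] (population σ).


μ = 63.25, σ = 32.5912
z = (39 - 63.25)/32.5912 = -0.7441

-0.7441


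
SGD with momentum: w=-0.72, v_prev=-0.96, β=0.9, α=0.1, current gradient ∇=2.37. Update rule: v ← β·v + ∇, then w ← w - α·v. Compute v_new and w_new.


v_new = 0.9·-0.96 + 2.37 = -0.864 + 2.37 = 1.506
w_new = -0.72 - 0.1·1.506 = -0.72 - 0.1506 = -0.8706

v_new=1.506, w_new=-0.8706


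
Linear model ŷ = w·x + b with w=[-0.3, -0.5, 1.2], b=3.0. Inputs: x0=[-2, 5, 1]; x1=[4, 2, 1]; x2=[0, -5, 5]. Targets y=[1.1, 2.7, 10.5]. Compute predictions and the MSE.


ŷ0 = (-0.3)·(-2) + (-0.5)·(5) + (1.2)·(1) + 3.0 = 2.3
ŷ1 = (-0.3)·(4) + (-0.5)·(2) + (1.2)·(1) + 3.0 = 2.0
ŷ2 = (-0.3)·(0) + (-0.5)·(-5) + (1.2)·(5) + 3.0 = 11.5
errors² = [1.44, 0.49, 1.0]
MSE = 2.9300/3 = 0.9767

0.9767


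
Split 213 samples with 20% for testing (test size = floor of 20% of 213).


Test = ⌊213·20/100⌋ = 42
Train = 213 - 42 = 171

Train: 171, Test: 42


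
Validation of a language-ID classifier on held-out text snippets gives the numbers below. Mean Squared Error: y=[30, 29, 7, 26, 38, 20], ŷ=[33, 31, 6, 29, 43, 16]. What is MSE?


Squared errors: (30-33)²=9, (29-31)²=4, (7-6)²=1, (26-29)²=9, (38-43)²=25, (20-16)²=16
Sum = 64
MSE = 64/6 = 32/3

32/3


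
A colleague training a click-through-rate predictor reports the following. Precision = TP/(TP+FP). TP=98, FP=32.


Precision = TP/(TP+FP)
= 98/(98+32)
= 98/130 = 75.38%

75.38%


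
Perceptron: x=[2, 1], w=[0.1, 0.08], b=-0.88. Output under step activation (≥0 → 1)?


z = (2)·(0.1) + (1)·(0.08) - 0.88
  = -0.6
step(z) = 0 (z<0)

0


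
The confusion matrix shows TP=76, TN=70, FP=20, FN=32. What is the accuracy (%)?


Accuracy = (TP+TN)/(TP+TN+FP+FN)
= (76+70)/(198)
= 146/198 = 73.74%

73.74%


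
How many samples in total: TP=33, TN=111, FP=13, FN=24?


Total = TP + TN + FP + FN
= 33 + 111 + 13 + 24
= 181
(Predicted positive: 46, predicted negative: 135)

181


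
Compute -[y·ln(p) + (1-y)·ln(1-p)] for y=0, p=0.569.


BCE = -[y·ln(p) + (1-y)·ln(1-p)]
= -0 - 1·ln(1-0.569)
= -ln(0.431) = 0.8416

0.8416


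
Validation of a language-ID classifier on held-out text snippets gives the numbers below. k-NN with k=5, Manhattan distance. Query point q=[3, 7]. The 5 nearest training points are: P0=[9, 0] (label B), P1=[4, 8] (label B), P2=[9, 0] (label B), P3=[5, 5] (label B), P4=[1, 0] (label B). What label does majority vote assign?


d(q,P0) = 13  (label B)
d(q,P1) = 2  (label B)
d(q,P2) = 13  (label B)
d(q,P3) = 4  (label B)
d(q,P4) = 9  (label B)
Votes: A=0, B=5
Majority → B

B


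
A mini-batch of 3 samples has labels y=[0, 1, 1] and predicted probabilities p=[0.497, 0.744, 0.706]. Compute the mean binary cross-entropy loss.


L[0] = -ln(1-0.497) = -ln(0.503) = 0.6872
L[1] = -ln(0.744) = 0.2957
L[2] = -ln(0.706) = 0.3481
mean = (0.6872 + 0.2957 + 0.3481)/3 = 0.4437

0.4437


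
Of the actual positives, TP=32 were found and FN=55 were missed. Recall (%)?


Recall = TP/(TP+FN)
= 32/(32+55)
= 32/87 = 36.78%

36.78%


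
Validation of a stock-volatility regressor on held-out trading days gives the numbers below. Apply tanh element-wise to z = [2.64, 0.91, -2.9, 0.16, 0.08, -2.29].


tanh(2.64) = 0.9899
tanh(0.91) = 0.7211
tanh(-2.9) = -0.994
tanh(0.16) = 0.1586
tanh(0.08) = 0.0798
tanh(-2.29) = -0.9797
result = [0.9899, 0.7211, -0.994, 0.1586, 0.0798, -0.9797]

[0.9899, 0.7211, -0.994, 0.1586, 0.0798, -0.9797]


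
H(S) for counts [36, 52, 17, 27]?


Probabilities: [36/132, 52/132, 17/132, 27/132] ≈ [0.2727, 0.3939, 0.1288, 0.2045]
H = -((36/132)·log₂(36/132) + (52/132)·log₂(52/132) + (17/132)·log₂(17/132) + (27/132)·log₂(27/132))
  = 1.8898 bits

1.8898 bits


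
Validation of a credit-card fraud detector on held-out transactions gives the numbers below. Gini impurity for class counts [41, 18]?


Probabilities: [41/59, 18/59] ≈ [0.6949, 0.3051]
Σpᵢ² = (1681 + 324)/59² = 2005/3481
Gini = 1 - Σpᵢ² = 1 - 2005/3481 = 0.424

0.424


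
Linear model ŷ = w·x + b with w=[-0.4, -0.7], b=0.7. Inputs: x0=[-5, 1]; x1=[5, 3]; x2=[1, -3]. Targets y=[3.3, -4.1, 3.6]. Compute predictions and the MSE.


ŷ0 = (-0.4)·(-5) + (-0.7)·(1) + 0.7 = 2.0
ŷ1 = (-0.4)·(5) + (-0.7)·(3) + 0.7 = -3.4
ŷ2 = (-0.4)·(1) + (-0.7)·(-3) + 0.7 = 2.4
errors² = [1.69, 0.49, 1.44]
MSE = 3.6200/3 = 1.2067

1.2067


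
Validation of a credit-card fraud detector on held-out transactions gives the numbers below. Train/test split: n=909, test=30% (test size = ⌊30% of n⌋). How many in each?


Test = ⌊909·30/100⌋ = 272
Train = 909 - 272 = 637

Train: 637, Test: 272


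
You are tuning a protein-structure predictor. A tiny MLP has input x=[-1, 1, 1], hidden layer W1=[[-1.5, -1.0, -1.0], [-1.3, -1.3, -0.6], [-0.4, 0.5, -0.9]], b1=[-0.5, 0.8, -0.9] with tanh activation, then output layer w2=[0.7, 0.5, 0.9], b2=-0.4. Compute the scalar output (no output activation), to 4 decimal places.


z1[0] = (-1.5)·(-1) + (-1.0)·(1) + (-1.0)·(1) - 0.5 = -1.0
z1[1] = (-1.3)·(-1) + (-1.3)·(1) + (-0.6)·(1) + 0.8 = 0.2
z1[2] = (-0.4)·(-1) + (0.5)·(1) + (-0.9)·(1) - 0.9 = -0.9
h = tanh(z1) = [-0.7616, 0.1974, -0.7163]
output = (0.7)·(-0.7616) + (0.5)·(0.1974) + (0.9)·(-0.7163) - 0.4 = -1.4791

-1.4791


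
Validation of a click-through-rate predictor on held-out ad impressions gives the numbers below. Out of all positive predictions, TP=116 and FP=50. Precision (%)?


Precision = TP/(TP+FP)
= 116/(116+50)
= 116/166 = 69.88%

69.88%


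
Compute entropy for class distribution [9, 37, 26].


Probabilities: [9/72, 37/72, 26/72] ≈ [0.125, 0.5139, 0.3611]
H = -((9/72)·log₂(9/72) + (37/72)·log₂(37/72) + (26/72)·log₂(26/72))
  = 1.3992 bits

1.3992 bits


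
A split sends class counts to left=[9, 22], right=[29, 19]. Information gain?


Parent = [38, 41], H_parent = 0.999
H_left = 0.8691 (n=31), H_right = 0.9685 (n=48)
H_children = (31/79)·0.8691 + (48/79)·0.9685 = 0.9295
IG = 0.999 - 0.9295 = 0.0695

0.0695


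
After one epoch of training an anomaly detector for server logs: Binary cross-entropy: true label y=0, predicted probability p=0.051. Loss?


BCE = -[y·ln(p) + (1-y)·ln(1-p)]
= -0 - 1·ln(1-0.051)
= -ln(0.949) = 0.0523

0.0523


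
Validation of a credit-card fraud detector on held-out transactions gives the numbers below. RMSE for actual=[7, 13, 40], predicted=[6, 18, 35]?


MSE = 51/3 = 17
RMSE = √(51/3) = 4.1231

4.1231


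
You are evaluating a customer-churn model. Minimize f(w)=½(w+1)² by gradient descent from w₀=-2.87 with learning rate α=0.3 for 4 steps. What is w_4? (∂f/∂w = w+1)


step 1: grad = -2.87+1 = -1.87; w = -2.87 - 0.3·(-1.87) = -2.309
step 2: grad = -2.309+1 = -1.309; w = -2.309 - 0.3·(-1.309) = -1.9163
step 3: grad = -1.9163+1 = -0.9163; w = -1.9163 - 0.3·(-0.9163) = -1.64141
step 4: grad = -1.64141+1 = -0.64141; w = -1.64141 - 0.3·(-0.64141) = -1.448987

-1.448987


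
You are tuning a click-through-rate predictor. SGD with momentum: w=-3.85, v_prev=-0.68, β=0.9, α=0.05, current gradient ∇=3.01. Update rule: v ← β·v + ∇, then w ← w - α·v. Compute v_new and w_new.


v_new = 0.9·-0.68 + 3.01 = -0.612 + 3.01 = 2.398
w_new = -3.85 - 0.05·2.398 = -3.85 - 0.1199 = -3.9699

v_new=2.398, w_new=-3.9699


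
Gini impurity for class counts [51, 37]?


Probabilities: [51/88, 37/88] ≈ [0.5795, 0.4205]
Σpᵢ² = (2601 + 1369)/88² = 3970/7744
Gini = 1 - Σpᵢ² = 1 - 3970/7744 = 0.4873

0.4873


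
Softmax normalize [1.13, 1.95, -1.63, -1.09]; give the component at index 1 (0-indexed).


Exponentials: e^1.13=3.0957, e^1.95=7.0287, e^-1.63=0.1959, e^-1.09=0.3362
Sum = 10.6565
Softmax = [0.2905, 0.6596, 0.0184, 0.0316]
p[1] = 7.0287/10.6565 = 0.6596

0.6596


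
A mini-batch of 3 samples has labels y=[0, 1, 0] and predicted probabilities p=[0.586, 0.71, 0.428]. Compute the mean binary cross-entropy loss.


L[0] = -ln(1-0.586) = -ln(0.414) = 0.8819
L[1] = -ln(0.71) = 0.3425
L[2] = -ln(1-0.428) = -ln(0.572) = 0.5586
mean = (0.8819 + 0.3425 + 0.5586)/3 = 0.5943

0.5943


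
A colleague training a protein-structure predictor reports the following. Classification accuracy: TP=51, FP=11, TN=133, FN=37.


Accuracy = (TP+TN)/(TP+TN+FP+FN)
= (51+133)/(232)
= 184/232 = 79.31%

79.31%


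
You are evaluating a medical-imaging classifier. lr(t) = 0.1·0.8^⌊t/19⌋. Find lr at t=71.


n_drops = ⌊71/19⌋ = 3
lr = 0.1·0.8^3 = 0.1·0.512 = 0.0512

0.0512


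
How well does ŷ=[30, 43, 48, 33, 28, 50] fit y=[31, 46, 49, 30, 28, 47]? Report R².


ȳ = 38.5
SS_res = Σ(y-ŷ)² = 29
SS_tot = Σ(y-ȳ)² = 477.5
R² = 1 - SS_res/SS_tot = 1 - 0.0607 = 0.9393

0.9393


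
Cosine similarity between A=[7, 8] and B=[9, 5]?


A·B = 7·9 + 8·5 = 103
‖A‖ = √113 = 10.6301, ‖B‖ = √106 = 10.2956
cos = 103/(√113·√106) = 103/√11978 = 0.9411

0.9411


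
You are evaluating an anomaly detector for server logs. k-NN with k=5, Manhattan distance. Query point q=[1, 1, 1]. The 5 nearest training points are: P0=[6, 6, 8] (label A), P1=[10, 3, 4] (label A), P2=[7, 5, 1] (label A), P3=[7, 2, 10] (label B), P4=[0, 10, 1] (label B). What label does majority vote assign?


d(q,P0) = 17  (label A)
d(q,P1) = 14  (label A)
d(q,P2) = 10  (label A)
d(q,P3) = 16  (label B)
d(q,P4) = 10  (label B)
Votes: A=3, B=2
Majority → A

A


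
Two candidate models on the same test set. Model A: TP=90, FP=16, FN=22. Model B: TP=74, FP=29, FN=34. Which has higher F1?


Model A: P=90/106=0.8491, R=90/112=0.8036, F1=2PR/(P+R)=2TP/(2TP+FP+FN)=180/218=0.8257
Model B: P=74/103=0.7184, R=74/108=0.6852, F1=2PR/(P+R)=2TP/(2TP+FP+FN)=148/211=0.7014
0.8257 > 0.7014 → Model A

Model A


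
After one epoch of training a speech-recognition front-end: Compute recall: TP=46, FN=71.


Recall = TP/(TP+FN)
= 46/(46+71)
= 46/117 = 39.32%

39.32%


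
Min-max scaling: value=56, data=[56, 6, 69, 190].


min=6, max=190
(56-6)/(190-6) = 50/184 = 0.2717

0.2717


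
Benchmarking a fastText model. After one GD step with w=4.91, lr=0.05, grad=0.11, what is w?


w_new = w - α·∇
= 4.91 - 0.05·0.11
= 4.91 - 0.0055
= 4.9045

4.9045


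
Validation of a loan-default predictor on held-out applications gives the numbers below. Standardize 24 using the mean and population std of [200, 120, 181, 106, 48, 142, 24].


μ = 117.2857, σ = 59.9398
z = (24 - 117.2857)/59.9398 = -1.5563

-1.5563


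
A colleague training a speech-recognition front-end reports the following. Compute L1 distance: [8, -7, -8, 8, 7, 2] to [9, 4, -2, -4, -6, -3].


d = |8-9| + |-7-4| + |-8+ 2| + |8+ 4| + |7+ 6| + |2+ 3|
  = 1 + 11 + 6 + 12 + 13 + 5
  = 48

48


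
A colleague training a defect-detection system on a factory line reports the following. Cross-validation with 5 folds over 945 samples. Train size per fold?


Fold size = 945/5 = 189
Training per fold = 945 - 189 = 756

756


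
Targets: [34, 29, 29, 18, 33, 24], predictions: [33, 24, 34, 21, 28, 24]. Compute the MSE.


Squared errors: (34-33)²=1, (29-24)²=25, (29-34)²=25, (18-21)²=9, (33-28)²=25, (24-24)²=0
Sum = 85
MSE = 85/6 = 85/6

85/6


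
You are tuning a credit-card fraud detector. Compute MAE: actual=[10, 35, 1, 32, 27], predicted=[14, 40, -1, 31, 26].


Absolute errors: |10-14|=4, |35-40|=5, |1+ 1|=2, |32-31|=1, |27-26|=1
Sum = 13
MAE = 13/5 = 13/5

13/5


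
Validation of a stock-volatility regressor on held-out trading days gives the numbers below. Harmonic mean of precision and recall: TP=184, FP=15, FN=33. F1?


Precision = 184/199 = 0.9246
Recall = 184/217 = 0.8479
F1 = 2·P·R/(P+R) = 2·TP/(2·TP+FP+FN) = 368/(368+15+33) = 368/416 = 0.8846

0.8846


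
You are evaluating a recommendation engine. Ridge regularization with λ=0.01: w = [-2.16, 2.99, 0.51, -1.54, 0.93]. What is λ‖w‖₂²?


‖w‖₂² = (-2.16)² + (2.99)² + (0.51)² + (-1.54)² + (0.93)²
     = 4.6656 + 8.9401 + 0.2601 + 2.3716 + 0.8649
     = 17.1023
λ·‖w‖₂² = 0.01·17.1023 = 0.171023

0.171023


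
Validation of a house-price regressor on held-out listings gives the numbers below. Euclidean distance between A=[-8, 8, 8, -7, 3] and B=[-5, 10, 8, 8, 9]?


d = √((-8+ 5)² + (8-10)² + (8-8)² + (-7-8)² + (3-9)²)
  = √(9 + 4 + 0 + 225 + 36)
  = √274 = 16.5529

16.5529


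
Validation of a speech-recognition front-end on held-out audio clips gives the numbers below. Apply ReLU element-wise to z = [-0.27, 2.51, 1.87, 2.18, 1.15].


ReLU(-0.27) = max(0, -0.27) = 0.0
ReLU(2.51) = max(0, 2.51) = 2.51
ReLU(1.87) = max(0, 1.87) = 1.87
ReLU(2.18) = max(0, 2.18) = 2.18
ReLU(1.15) = max(0, 1.15) = 1.15
result = [0.0, 2.51, 1.87, 2.18, 1.15]

[0.0, 2.51, 1.87, 2.18, 1.15]


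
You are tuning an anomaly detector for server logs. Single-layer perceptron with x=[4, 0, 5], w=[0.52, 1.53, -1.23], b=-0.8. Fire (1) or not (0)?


z = (4)·(0.52) + (0)·(1.53) + (5)·(-1.23) - 0.8
  = -4.87
step(z) = 0 (z<0)

0


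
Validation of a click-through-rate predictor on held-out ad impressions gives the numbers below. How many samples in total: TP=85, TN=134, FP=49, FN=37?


Total = TP + TN + FP + FN
= 85 + 134 + 49 + 37
= 305
(Predicted positive: 134, predicted negative: 171)

305


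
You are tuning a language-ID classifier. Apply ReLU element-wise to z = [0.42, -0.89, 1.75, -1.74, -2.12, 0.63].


ReLU(0.42) = max(0, 0.42) = 0.42
ReLU(-0.89) = max(0, -0.89) = 0.0
ReLU(1.75) = max(0, 1.75) = 1.75
ReLU(-1.74) = max(0, -1.74) = 0.0
ReLU(-2.12) = max(0, -2.12) = 0.0
ReLU(0.63) = max(0, 0.63) = 0.63
result = [0.42, 0.0, 1.75, 0.0, 0.0, 0.63]

[0.42, 0.0, 1.75, 0.0, 0.0, 0.63]


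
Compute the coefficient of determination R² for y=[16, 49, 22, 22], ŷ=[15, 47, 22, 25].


ȳ = 27.25
SS_res = Σ(y-ŷ)² = 14
SS_tot = Σ(y-ȳ)² = 654.75
R² = 1 - SS_res/SS_tot = 1 - 0.0214 = 0.9786

0.9786


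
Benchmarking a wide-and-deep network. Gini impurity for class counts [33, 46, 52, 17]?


Probabilities: [33/148, 46/148, 52/148, 17/148] ≈ [0.223, 0.3108, 0.3514, 0.1149]
Σpᵢ² = (1089 + 2116 + 2704 + 289)/148² = 6198/21904
Gini = 1 - Σpᵢ² = 1 - 6198/21904 = 0.717

0.717


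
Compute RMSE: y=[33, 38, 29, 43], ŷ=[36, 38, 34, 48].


MSE = 59/4 = 14.75
RMSE = √(59/4) = 3.8406

3.8406


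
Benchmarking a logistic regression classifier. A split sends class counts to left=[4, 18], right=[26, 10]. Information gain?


Parent = [30, 28], H_parent = 0.9991
H_left = 0.684 (n=22), H_right = 0.8524 (n=36)
H_children = (22/58)·0.684 + (36/58)·0.8524 = 0.7885
IG = 0.9991 - 0.7885 = 0.2106

0.2106


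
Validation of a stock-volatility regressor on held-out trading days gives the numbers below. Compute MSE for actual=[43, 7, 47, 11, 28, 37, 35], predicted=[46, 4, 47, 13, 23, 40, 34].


Squared errors: (43-46)²=9, (7-4)²=9, (47-47)²=0, (11-13)²=4, (28-23)²=25, (37-40)²=9, (35-34)²=1
Sum = 57
MSE = 57/7 = 57/7

57/7


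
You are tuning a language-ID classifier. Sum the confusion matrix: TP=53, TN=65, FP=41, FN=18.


Total = TP + TN + FP + FN
= 53 + 65 + 41 + 18
= 177
(Predicted positive: 94, predicted negative: 83)

177


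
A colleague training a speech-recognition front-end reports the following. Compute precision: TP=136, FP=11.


Precision = TP/(TP+FP)
= 136/(136+11)
= 136/147 = 92.52%

92.52%


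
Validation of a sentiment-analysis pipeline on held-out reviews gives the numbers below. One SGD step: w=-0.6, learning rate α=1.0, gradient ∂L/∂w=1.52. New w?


w_new = w - α·∇
= -0.6 - 1.0·1.52
= -0.6 - 1.52
= -2.12

-2.12


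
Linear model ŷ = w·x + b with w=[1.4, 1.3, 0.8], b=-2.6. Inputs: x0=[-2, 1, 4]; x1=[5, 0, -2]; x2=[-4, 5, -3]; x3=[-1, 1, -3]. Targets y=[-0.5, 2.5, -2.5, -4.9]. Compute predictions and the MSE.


ŷ0 = (1.4)·(-2) + (1.3)·(1) + (0.8)·(4) - 2.6 = -0.9
ŷ1 = (1.4)·(5) + (1.3)·(0) + (0.8)·(-2) - 2.6 = 2.8
ŷ2 = (1.4)·(-4) + (1.3)·(5) + (0.8)·(-3) - 2.6 = -4.1
ŷ3 = (1.4)·(-1) + (1.3)·(1) + (0.8)·(-3) - 2.6 = -5.1
errors² = [0.16, 0.09, 2.56, 0.04]
MSE = 2.8500/4 = 0.7125

0.7125


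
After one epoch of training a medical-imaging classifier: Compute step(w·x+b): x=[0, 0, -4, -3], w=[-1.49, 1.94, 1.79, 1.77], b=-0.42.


z = (0)·(-1.49) + (0)·(1.94) + (-4)·(1.79) + (-3)·(1.77) - 0.42
  = -12.89
step(z) = 0 (z<0)

0


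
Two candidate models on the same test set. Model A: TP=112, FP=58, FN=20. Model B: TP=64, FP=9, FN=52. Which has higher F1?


Model A: P=112/170=0.6588, R=112/132=0.8485, F1=2PR/(P+R)=2TP/(2TP+FP+FN)=224/302=0.7417
Model B: P=64/73=0.8767, R=64/116=0.5517, F1=2PR/(P+R)=2TP/(2TP+FP+FN)=128/189=0.6772
0.7417 > 0.6772 → Model A

Model A


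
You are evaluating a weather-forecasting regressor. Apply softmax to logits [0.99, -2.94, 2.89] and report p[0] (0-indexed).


Exponentials: e^0.99=2.6912, e^-2.94=0.0529, e^2.89=17.9933
Sum = 20.7374
Softmax = [0.1298, 0.0025, 0.8677]
p[0] = 2.6912/20.7374 = 0.1298

0.1298


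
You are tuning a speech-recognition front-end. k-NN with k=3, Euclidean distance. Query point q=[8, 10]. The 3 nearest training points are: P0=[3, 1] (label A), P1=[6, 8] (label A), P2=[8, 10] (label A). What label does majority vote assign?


d(q,P0) = 10.2956  (label A)
d(q,P1) = 2.8284  (label A)
d(q,P2) = 0.0  (label A)
Votes: A=3, B=0
Majority → A

A


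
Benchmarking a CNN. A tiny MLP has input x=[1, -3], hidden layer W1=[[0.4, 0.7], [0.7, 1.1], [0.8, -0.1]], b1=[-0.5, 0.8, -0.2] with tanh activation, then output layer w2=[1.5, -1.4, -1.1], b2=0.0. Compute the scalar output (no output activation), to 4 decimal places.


z1[0] = (0.4)·(1) + (0.7)·(-3) - 0.5 = -2.2
z1[1] = (0.7)·(1) + (1.1)·(-3) + 0.8 = -1.8
z1[2] = (0.8)·(1) + (-0.1)·(-3) - 0.2 = 0.9
h = tanh(z1) = [-0.9757, -0.9468, 0.7163]
output = (1.5)·(-0.9757) + (-1.4)·(-0.9468) + (-1.1)·(0.7163) + 0.0 = -0.926

-0.926


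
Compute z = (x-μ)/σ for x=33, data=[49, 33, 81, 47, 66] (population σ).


μ = 55.2, σ = 16.6181
z = (33 - 55.2)/16.6181 = -1.3359

-1.3359


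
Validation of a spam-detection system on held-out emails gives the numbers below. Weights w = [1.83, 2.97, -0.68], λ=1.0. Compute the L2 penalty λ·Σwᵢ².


‖w‖₂² = (1.83)² + (2.97)² + (-0.68)²
     = 3.3489 + 8.8209 + 0.4624
     = 12.6322
λ·‖w‖₂² = 1.0·12.6322 = 12.6322

12.6322


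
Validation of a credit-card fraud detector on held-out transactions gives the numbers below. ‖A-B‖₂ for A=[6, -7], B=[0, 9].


d = √((6-0)² + (-7-9)²)
  = √(36 + 256)
  = √292 = 17.088

17.088


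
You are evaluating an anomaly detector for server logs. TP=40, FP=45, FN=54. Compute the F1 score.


Precision = 40/85 = 0.4706
Recall = 40/94 = 0.4255
F1 = 2·P·R/(P+R) = 2·TP/(2·TP+FP+FN) = 80/(80+45+54) = 80/179 = 0.4469

0.4469


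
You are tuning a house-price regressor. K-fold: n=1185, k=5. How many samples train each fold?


Fold size = 1185/5 = 237
Training per fold = 1185 - 237 = 948

948


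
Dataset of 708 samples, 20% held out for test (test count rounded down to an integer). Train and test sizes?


Test = ⌊708·20/100⌋ = 141
Train = 708 - 141 = 567

Train: 567, Test: 141


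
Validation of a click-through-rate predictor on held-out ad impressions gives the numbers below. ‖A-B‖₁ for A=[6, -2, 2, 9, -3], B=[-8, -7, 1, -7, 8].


d = |6+ 8| + |-2+ 7| + |2-1| + |9+ 7| + |-3-8|
  = 14 + 5 + 1 + 16 + 11
  = 47

47


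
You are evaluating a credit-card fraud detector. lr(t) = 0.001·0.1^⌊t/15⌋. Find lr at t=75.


n_drops = ⌊75/15⌋ = 5
lr = 0.001·0.1^5 = 0.001·0.00001 = 0.00000001

0.00000001


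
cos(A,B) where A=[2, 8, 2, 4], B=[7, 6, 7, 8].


A·B = 2·7 + 8·6 + 2·7 + 4·8 = 108
‖A‖ = √88 = 9.3808, ‖B‖ = √198 = 14.0712
cos = 108/(√88·√198) = 108/√17424 = 0.8182

0.8182


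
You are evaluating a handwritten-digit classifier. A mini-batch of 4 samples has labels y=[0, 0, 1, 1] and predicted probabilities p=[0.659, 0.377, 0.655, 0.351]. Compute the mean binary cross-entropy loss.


L[0] = -ln(1-0.659) = -ln(0.341) = 1.0759
L[1] = -ln(1-0.377) = -ln(0.623) = 0.4732
L[2] = -ln(0.655) = 0.4231
L[3] = -ln(0.351) = 1.047
mean = (1.0759 + 0.4732 + 0.4231 + 1.047)/4 = 0.7548

0.7548


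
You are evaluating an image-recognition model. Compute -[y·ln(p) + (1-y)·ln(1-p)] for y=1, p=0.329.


BCE = -[y·ln(p) + (1-y)·ln(1-p)]
= -1·ln(0.329) - 0
= -ln(0.329) = 1.1117

1.1117


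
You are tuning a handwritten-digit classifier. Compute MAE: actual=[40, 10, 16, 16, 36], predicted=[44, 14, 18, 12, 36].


Absolute errors: |40-44|=4, |10-14|=4, |16-18|=2, |16-12|=4, |36-36|=0
Sum = 14
MAE = 14/5 = 14/5

14/5


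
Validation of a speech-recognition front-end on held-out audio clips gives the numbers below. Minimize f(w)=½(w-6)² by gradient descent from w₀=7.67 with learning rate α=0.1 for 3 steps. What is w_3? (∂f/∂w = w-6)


step 1: grad = 7.67-6 = 1.67; w = 7.67 - 0.1·(1.67) = 7.503
step 2: grad = 7.503-6 = 1.503; w = 7.503 - 0.1·(1.503) = 7.3527
step 3: grad = 7.3527-6 = 1.3527; w = 7.3527 - 0.1·(1.3527) = 7.21743

7.21743


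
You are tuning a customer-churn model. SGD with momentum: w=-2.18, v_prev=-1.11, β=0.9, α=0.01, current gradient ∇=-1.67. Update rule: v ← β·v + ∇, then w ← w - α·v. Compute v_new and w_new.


v_new = 0.9·-1.11 - 1.67 = -0.999 - 1.67 = -2.669
w_new = -2.18 - 0.01·-2.669 = -2.18 + 0.02669 = -2.15331

v_new=-2.669, w_new=-2.15331


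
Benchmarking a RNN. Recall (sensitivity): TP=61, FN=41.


Recall = TP/(TP+FN)
= 61/(61+41)
= 61/102 = 59.8%

59.8%


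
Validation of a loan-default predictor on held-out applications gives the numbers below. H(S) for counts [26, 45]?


Probabilities: [26/71, 45/71] ≈ [0.3662, 0.6338]
H = -((26/71)·log₂(26/71) + (45/71)·log₂(45/71))
  = 0.9477 bits

0.9477 bits


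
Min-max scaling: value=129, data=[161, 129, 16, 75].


min=16, max=161
(129-16)/(161-16) = 113/145 = 0.7793

0.7793


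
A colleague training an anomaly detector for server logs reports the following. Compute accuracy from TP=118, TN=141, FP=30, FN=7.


Accuracy = (TP+TN)/(TP+TN+FP+FN)
= (118+141)/(296)
= 259/296 = 87.5%

87.5%


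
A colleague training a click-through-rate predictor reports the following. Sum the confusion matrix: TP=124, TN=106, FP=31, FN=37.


Total = TP + TN + FP + FN
= 124 + 106 + 31 + 37
= 298
(Predicted positive: 155, predicted negative: 143)

298


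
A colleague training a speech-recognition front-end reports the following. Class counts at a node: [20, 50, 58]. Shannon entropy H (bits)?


Probabilities: [20/128, 50/128, 58/128] ≈ [0.1562, 0.3906, 0.4531]
H = -((20/128)·log₂(20/128) + (50/128)·log₂(50/128) + (58/128)·log₂(58/128))
  = 1.4657 bits

1.4657 bits


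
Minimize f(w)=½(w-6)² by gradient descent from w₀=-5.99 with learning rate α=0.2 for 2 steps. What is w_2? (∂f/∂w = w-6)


step 1: grad = -5.99-6 = -11.99; w = -5.99 - 0.2·(-11.99) = -3.592
step 2: grad = -3.592-6 = -9.592; w = -3.592 - 0.2·(-9.592) = -1.6736

-1.6736


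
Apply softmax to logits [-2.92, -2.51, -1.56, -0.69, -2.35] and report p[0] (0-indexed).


Exponentials: e^-2.92=0.0539, e^-2.51=0.0813, e^-1.56=0.2101, e^-0.69=0.5016, e^-2.35=0.0954
Sum = 0.9423
Softmax = [0.0572, 0.0862, 0.223, 0.5323, 0.1012]
p[0] = 0.0539/0.9423 = 0.0572

0.0572


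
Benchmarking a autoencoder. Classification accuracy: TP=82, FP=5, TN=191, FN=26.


Accuracy = (TP+TN)/(TP+TN+FP+FN)
= (82+191)/(304)
= 273/304 = 89.8%

89.8%


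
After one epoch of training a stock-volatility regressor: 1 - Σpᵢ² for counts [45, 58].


Probabilities: [45/103, 58/103] ≈ [0.4369, 0.5631]
Σpᵢ² = (2025 + 3364)/103² = 5389/10609
Gini = 1 - Σpᵢ² = 1 - 5389/10609 = 0.492

0.492


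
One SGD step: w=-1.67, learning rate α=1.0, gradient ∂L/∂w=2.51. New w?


w_new = w - α·∇
= -1.67 - 1.0·2.51
= -1.67 - 2.51
= -4.18

-4.18


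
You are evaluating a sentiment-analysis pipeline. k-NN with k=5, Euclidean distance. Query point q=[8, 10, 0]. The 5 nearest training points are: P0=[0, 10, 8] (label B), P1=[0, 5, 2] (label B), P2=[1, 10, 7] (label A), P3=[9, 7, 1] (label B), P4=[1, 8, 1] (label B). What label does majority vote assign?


d(q,P0) = 11.3137  (label B)
d(q,P1) = 9.6437  (label B)
d(q,P2) = 9.8995  (label A)
d(q,P3) = 3.3166  (label B)
d(q,P4) = 7.3485  (label B)
Votes: A=1, B=4
Majority → B

B


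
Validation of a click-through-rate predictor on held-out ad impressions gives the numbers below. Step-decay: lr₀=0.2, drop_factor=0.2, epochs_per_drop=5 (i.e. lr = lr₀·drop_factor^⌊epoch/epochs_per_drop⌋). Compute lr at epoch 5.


n_drops = ⌊5/5⌋ = 1
lr = 0.2·0.2^1 = 0.2·0.2 = 0.04

0.04


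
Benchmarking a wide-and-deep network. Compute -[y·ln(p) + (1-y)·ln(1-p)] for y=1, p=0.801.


BCE = -[y·ln(p) + (1-y)·ln(1-p)]
= -1·ln(0.801) - 0
= -ln(0.801) = 0.2219

0.2219


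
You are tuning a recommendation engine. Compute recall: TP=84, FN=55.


Recall = TP/(TP+FN)
= 84/(84+55)
= 84/139 = 60.43%

60.43%


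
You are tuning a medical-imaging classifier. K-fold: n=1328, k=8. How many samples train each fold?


Fold size = 1328/8 = 166
Training per fold = 1328 - 166 = 1162

1162


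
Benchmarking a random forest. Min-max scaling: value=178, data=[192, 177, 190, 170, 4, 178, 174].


min=4, max=192
(178-4)/(192-4) = 174/188 = 0.9255

0.9255


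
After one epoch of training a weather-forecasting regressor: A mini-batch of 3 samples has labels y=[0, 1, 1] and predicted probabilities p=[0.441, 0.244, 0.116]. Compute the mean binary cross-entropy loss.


L[0] = -ln(1-0.441) = -ln(0.559) = 0.5816
L[1] = -ln(0.244) = 1.4106
L[2] = -ln(0.116) = 2.1542
mean = (0.5816 + 1.4106 + 2.1542)/3 = 1.3821

1.3821


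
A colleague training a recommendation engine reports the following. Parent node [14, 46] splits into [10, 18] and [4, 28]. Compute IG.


Parent = [14, 46], H_parent = 0.7838
H_left = 0.9403 (n=28), H_right = 0.5436 (n=32)
H_children = (28/60)·0.9403 + (32/60)·0.5436 = 0.7287
IG = 0.7838 - 0.7287 = 0.0551

0.0551


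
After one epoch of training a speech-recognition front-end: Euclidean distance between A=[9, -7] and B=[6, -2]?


d = √((9-6)² + (-7+ 2)²)
  = √(9 + 25)
  = √34 = 5.831

5.831


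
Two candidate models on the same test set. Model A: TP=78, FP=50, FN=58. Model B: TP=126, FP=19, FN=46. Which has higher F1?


Model A: P=78/128=0.6094, R=78/136=0.5735, F1=2PR/(P+R)=2TP/(2TP+FP+FN)=156/264=0.5909
Model B: P=126/145=0.869, R=126/172=0.7326, F1=2PR/(P+R)=2TP/(2TP+FP+FN)=252/317=0.795
0.5909 < 0.795 → Model B

Model B


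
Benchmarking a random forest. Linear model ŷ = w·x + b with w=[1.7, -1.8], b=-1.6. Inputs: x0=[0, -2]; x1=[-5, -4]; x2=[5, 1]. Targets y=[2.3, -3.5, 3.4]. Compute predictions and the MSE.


ŷ0 = (1.7)·(0) + (-1.8)·(-2) - 1.6 = 2.0
ŷ1 = (1.7)·(-5) + (-1.8)·(-4) - 1.6 = -2.9
ŷ2 = (1.7)·(5) + (-1.8)·(1) - 1.6 = 5.1
errors² = [0.09, 0.36, 2.89]
MSE = 3.3400/3 = 1.1133

1.1133


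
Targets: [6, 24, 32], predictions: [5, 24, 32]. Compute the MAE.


Absolute errors: |6-5|=1, |24-24|=0, |32-32|=0
Sum = 1
MAE = 1/3 = 1/3

1/3


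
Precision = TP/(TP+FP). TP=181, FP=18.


Precision = TP/(TP+FP)
= 181/(181+18)
= 181/199 = 90.95%

90.95%


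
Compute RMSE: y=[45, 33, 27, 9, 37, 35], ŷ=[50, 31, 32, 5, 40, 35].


MSE = 79/6 = 13.1667
RMSE = √(79/6) = 3.6286

3.6286


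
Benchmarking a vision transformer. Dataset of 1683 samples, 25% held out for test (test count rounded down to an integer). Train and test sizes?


Test = ⌊1683·25/100⌋ = 420
Train = 1683 - 420 = 1263

Train: 1263, Test: 420


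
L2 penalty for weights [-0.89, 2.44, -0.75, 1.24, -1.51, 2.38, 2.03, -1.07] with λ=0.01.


‖w‖₂² = (-0.89)² + (2.44)² + (-0.75)² + (1.24)² + (-1.51)² + (2.38)² + (2.03)² + (-1.07)²
     = 0.7921 + 5.9536 + 0.5625 + 1.5376 + 2.2801 + 5.6644 + 4.1209 + 1.1449
     = 22.0561
λ·‖w‖₂² = 0.01·22.0561 = 0.220561

0.220561


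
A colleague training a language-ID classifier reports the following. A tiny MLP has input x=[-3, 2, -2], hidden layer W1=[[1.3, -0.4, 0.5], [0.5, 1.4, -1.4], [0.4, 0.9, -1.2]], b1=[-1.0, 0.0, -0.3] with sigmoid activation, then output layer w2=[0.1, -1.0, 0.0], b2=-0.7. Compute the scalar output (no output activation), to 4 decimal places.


z1[0] = (1.3)·(-3) + (-0.4)·(2) + (0.5)·(-2) - 1.0 = -6.7
z1[1] = (0.5)·(-3) + (1.4)·(2) + (-1.4)·(-2) + 0.0 = 4.1
z1[2] = (0.4)·(-3) + (0.9)·(2) + (-1.2)·(-2) - 0.3 = 2.7
h = sigmoid(z1) = [0.0012, 0.9837, 0.937]
output = (0.1)·(0.0012) + (-1.0)·(0.9837) + (0.0)·(0.937) - 0.7 = -1.6836

-1.6836


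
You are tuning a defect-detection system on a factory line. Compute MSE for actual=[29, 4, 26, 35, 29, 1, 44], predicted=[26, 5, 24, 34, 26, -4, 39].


Squared errors: (29-26)²=9, (4-5)²=1, (26-24)²=4, (35-34)²=1, (29-26)²=9, (1+ 4)²=25, (44-39)²=25
Sum = 74
MSE = 74/7 = 74/7

74/7


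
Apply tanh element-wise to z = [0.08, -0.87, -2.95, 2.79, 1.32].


tanh(0.08) = 0.0798
tanh(-0.87) = -0.7014
tanh(-2.95) = -0.9945
tanh(2.79) = 0.9925
tanh(1.32) = 0.8668
result = [0.0798, -0.7014, -0.9945, 0.9925, 0.8668]

[0.0798, -0.7014, -0.9945, 0.9925, 0.8668]


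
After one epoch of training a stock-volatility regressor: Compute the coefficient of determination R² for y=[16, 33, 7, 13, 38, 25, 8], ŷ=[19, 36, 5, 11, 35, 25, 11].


ȳ = 20
SS_res = Σ(y-ŷ)² = 44
SS_tot = Σ(y-ȳ)² = 896
R² = 1 - SS_res/SS_tot = 1 - 0.0491 = 0.9509

0.9509


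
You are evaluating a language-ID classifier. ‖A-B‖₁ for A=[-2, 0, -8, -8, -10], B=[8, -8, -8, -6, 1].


d = |-2-8| + |0+ 8| + |-8+ 8| + |-8+ 6| + |-10-1|
  = 10 + 8 + 0 + 2 + 11
  = 31

31


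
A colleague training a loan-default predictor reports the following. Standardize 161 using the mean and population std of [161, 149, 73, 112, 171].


μ = 133.2, σ = 36.1242
z = (161 - 133.2)/36.1242 = 0.7696

0.7696


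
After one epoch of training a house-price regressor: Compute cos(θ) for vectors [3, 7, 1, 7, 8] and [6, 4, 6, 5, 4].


A·B = 3·6 + 7·4 + 1·6 + 7·5 + 8·4 = 119
‖A‖ = √172 = 13.1149, ‖B‖ = √129 = 11.3578
cos = 119/(√172·√129) = 119/√22188 = 0.7989

0.7989


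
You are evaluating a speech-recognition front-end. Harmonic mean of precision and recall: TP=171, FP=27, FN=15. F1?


Precision = 171/198 = 0.8636
Recall = 171/186 = 0.9194
F1 = 2·P·R/(P+R) = 2·TP/(2·TP+FP+FN) = 342/(342+27+15) = 342/384 = 0.8906

0.8906


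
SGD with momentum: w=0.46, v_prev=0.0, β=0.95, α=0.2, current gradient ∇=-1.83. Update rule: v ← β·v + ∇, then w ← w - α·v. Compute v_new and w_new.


v_new = 0.95·0.0 - 1.83 = 0 - 1.83 = -1.83
w_new = 0.46 - 0.2·-1.83 = 0.46 + 0.366 = 0.826

v_new=-1.83, w_new=0.826


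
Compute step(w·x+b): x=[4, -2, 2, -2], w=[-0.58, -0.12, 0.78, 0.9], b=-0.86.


z = (4)·(-0.58) + (-2)·(-0.12) + (2)·(0.78) + (-2)·(0.9) - 0.86
  = -3.18
step(z) = 0 (z<0)

0


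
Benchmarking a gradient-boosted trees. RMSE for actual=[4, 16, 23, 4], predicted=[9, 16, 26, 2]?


MSE = 38/4 = 9.5
RMSE = √(38/4) = 3.0822

3.0822


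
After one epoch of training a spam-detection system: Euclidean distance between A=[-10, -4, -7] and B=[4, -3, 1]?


d = √((-10-4)² + (-4+ 3)² + (-7-1)²)
  = √(196 + 1 + 64)
  = √261 = 16.1555

16.1555


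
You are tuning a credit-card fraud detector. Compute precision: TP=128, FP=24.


Precision = TP/(TP+FP)
= 128/(128+24)
= 128/152 = 84.21%

84.21%


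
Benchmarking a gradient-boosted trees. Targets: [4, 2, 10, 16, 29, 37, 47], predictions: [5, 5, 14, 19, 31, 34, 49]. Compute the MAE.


Absolute errors: |4-5|=1, |2-5|=3, |10-14|=4, |16-19|=3, |29-31|=2, |37-34|=3, |47-49|=2
Sum = 18
MAE = 18/7 = 18/7

18/7


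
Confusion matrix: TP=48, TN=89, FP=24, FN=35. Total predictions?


Total = TP + TN + FP + FN
= 48 + 89 + 24 + 35
= 196
(Predicted positive: 72, predicted negative: 124)

196


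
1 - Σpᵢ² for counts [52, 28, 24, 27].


Probabilities: [52/131, 28/131, 24/131, 27/131] ≈ [0.3969, 0.2137, 0.1832, 0.2061]
Σpᵢ² = (2704 + 784 + 576 + 729)/131² = 4793/17161
Gini = 1 - Σpᵢ² = 1 - 4793/17161 = 0.7207

0.7207


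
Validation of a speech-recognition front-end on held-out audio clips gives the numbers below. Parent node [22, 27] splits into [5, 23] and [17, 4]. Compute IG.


Parent = [22, 27], H_parent = 0.9925
H_left = 0.6769 (n=28), H_right = 0.7025 (n=21)
H_children = (28/49)·0.6769 + (21/49)·0.7025 = 0.6879
IG = 0.9925 - 0.6879 = 0.3046

0.3046


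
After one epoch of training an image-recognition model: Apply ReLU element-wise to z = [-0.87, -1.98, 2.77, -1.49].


ReLU(-0.87) = max(0, -0.87) = 0.0
ReLU(-1.98) = max(0, -1.98) = 0.0
ReLU(2.77) = max(0, 2.77) = 2.77
ReLU(-1.49) = max(0, -1.49) = 0.0
result = [0.0, 0.0, 2.77, 0.0]

[0.0, 0.0, 2.77, 0.0]


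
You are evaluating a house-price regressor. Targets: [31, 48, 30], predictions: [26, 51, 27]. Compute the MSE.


Squared errors: (31-26)²=25, (48-51)²=9, (30-27)²=9
Sum = 43
MSE = 43/3 = 43/3

43/3


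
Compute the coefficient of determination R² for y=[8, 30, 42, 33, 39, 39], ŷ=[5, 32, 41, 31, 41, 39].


ȳ = 31.8333
SS_res = Σ(y-ŷ)² = 22
SS_tot = Σ(y-ȳ)² = 778.83
R² = 1 - SS_res/SS_tot = 1 - 0.0282 = 0.9718

0.9718


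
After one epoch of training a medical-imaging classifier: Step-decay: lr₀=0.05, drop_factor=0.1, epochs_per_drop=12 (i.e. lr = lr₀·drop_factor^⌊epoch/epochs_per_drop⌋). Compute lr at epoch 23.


n_drops = ⌊23/12⌋ = 1
lr = 0.05·0.1^1 = 0.05·0.1 = 0.005

0.005


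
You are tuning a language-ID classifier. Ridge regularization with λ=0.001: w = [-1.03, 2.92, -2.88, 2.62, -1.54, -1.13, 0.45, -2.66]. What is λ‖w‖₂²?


‖w‖₂² = (-1.03)² + (2.92)² + (-2.88)² + (2.62)² + (-1.54)² + (-1.13)² + (0.45)² + (-2.66)²
     = 1.0609 + 8.5264 + 8.2944 + 6.8644 + 2.3716 + 1.2769 + 0.2025 + 7.0756
     = 35.6727
λ·‖w‖₂² = 0.001·35.6727 = 0.035673

0.035673


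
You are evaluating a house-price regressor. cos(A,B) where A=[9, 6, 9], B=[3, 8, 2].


A·B = 9·3 + 6·8 + 9·2 = 93
‖A‖ = √198 = 14.0712, ‖B‖ = √77 = 8.775
cos = 93/(√198·√77) = 93/√15246 = 0.7532

0.7532


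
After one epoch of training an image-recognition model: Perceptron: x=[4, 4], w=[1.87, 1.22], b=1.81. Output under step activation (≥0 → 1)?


z = (4)·(1.87) + (4)·(1.22) + 1.81
  = 14.17
step(z) = 1 (z≥0)

1


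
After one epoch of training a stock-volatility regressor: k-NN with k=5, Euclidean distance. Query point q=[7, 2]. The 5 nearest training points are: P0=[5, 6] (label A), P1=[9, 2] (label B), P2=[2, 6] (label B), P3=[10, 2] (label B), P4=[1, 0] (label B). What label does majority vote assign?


d(q,P0) = 4.4721  (label A)
d(q,P1) = 2.0  (label B)
d(q,P2) = 6.4031  (label B)
d(q,P3) = 3.0  (label B)
d(q,P4) = 6.3246  (label B)
Votes: A=1, B=4
Majority → B

B


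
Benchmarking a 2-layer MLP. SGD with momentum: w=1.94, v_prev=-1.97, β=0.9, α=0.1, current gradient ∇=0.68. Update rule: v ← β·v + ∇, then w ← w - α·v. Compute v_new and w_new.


v_new = 0.9·-1.97 + 0.68 = -1.773 + 0.68 = -1.093
w_new = 1.94 - 0.1·-1.093 = 1.94 + 0.1093 = 2.0493

v_new=-1.093, w_new=2.0493
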